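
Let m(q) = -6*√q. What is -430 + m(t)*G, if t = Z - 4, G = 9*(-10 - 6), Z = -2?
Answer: -430 + 864*I*√6 ≈ -430.0 + 2116.4*I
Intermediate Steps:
G = -144 (G = 9*(-16) = -144)
t = -6 (t = -2 - 4 = -6)
-430 + m(t)*G = -430 - 6*I*√6*(-144) = -430 + 864*I*√6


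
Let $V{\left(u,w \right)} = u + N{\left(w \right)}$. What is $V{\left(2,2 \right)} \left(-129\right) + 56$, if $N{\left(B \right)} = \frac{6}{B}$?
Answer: $-589$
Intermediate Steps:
$V{\left(u,w \right)} = u + \frac{6}{w}$
$V{\left(2,2 \right)} \left(-129\right) + 56 = \left(2 + \frac{6}{2}\right) \left(-129\right) + 56 = \left(2 + 6 \cdot \frac{1}{2}\right) \left(-129\right) + 56 = \left(2 + 3\right) \left(-129\right) + 56 = 5 \left(-129\right) + 56 = -645 + 56 = -589$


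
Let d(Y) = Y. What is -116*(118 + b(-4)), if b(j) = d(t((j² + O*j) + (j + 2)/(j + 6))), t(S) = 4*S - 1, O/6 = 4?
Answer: 24012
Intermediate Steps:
O = 24 (O = 6*4 = 24)
t(S) = -1 + 4*S
b(j) = -1 + 4*j² + 96*j + 4*(2 + j)/(6 + j) (b(j) = -1 + 4*((j² + 24*j) + (j + 2)/(j + 6)) = -1 + 4*((j² + 24*j) + (2 + j)/(6 + j)) = -1 + 4*(j² + 24*j + (2 + j)/(6 + j)) = -1 + (4*j² + 96*j + 4*(2 + j)/(6 + j)) = -1 + 4*j² + 96*j + 4*(2 + j)/(6 + j))
-116*(118 + b(-4)) = -116*(118 + (2 + 3*(-4) + 4*(-4)*(6 - 4)*(24 - 4))/(6 - 4)) = -116*(118 + (2 - 12 + 4*(-4)*2*20)/2) = -116*(118 + (2 - 12 - 640)/2) = -116*(118 + (½)*(-650)) = -116*(118 - 325) = -116*(-207) = 24012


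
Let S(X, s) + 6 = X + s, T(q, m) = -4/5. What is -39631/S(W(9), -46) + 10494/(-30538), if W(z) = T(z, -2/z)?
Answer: 3024243487/4031016 ≈ 750.24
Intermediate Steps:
T(q, m) = -4/5 (T(q, m) = -4*1/5 = -4/5)
W(z) = -4/5
S(X, s) = -6 + X + s (S(X, s) = -6 + (X + s) = -6 + X + s)
-39631/S(W(9), -46) + 10494/(-30538) = -39631/(-6 - 4/5 - 46) + 10494/(-30538) = -39631/(-264/5) + 10494*(-1/30538) = -39631*(-5/264) - 5247/15269 = 198155/264 - 5247/15269 = 3024243487/4031016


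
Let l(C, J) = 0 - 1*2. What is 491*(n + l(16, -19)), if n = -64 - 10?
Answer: -37316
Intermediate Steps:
l(C, J) = -2 (l(C, J) = 0 - 2 = -2)
n = -74
491*(n + l(16, -19)) = 491*(-74 - 2) = 491*(-76) = -37316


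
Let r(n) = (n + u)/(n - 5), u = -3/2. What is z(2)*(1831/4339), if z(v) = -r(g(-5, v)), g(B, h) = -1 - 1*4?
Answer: -23803/86780 ≈ -0.27429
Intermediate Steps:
g(B, h) = -5 (g(B, h) = -1 - 4 = -5)
u = -3/2 (u = -3*1/2 = -3/2 ≈ -1.5000)
r(n) = (-3/2 + n)/(-5 + n) (r(n) = (n - 3/2)/(n - 5) = (-3/2 + n)/(-5 + n))
z(v) = -13/20 (z(v) = -(-3/2 - 5)/(-5 - 5) = -(-13)/((-10)*2) = -(-1)*(-13)/(10*2) = -1*13/20 = -13/20)
z(2)*(1831/4339) = -23803/(20*4339) = -13/20*1831/4339 = -23803/86780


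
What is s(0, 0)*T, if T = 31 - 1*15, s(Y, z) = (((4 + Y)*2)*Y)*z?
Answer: 0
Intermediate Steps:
s(Y, z) = Y*z*(8 + 2*Y) (s(Y, z) = ((8 + 2*Y)*Y)*z = (Y*(8 + 2*Y))*z = Y*z*(8 + 2*Y))
T = 16 (T = 31 - 15 = 16)
s(0, 0)*T = (2*0*0*(4 + 0))*16 = (2*0*0*4)*16 = 0*16 = 0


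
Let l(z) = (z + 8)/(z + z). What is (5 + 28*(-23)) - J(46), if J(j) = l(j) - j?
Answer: -27305/46 ≈ -593.59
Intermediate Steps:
l(z) = (8 + z)/(2*z) (l(z) = (8 + z)/((2*z)) = (8 + z)*(1/(2*z)) = (8 + z)/(2*z))
J(j) = -j + (8 + j)/(2*j) (J(j) = (8 + j)/(2*j) - j = -j + (8 + j)/(2*j))
(5 + 28*(-23)) - J(46) = (5 + 28*(-23)) - (½ - 1*46 + 4/46) = (5 - 644) - (½ - 46 + 4*(1/46)) = -639 - (½ - 46 + 2/23) = -639 - 1*(-2089/46) = -639 + 2089/46 = -27305/46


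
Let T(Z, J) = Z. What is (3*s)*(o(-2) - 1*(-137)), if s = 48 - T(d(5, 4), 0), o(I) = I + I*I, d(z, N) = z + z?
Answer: 15846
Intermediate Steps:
d(z, N) = 2*z
o(I) = I + I²
s = 38 (s = 48 - 2*5 = 48 - 1*10 = 48 - 10 = 38)
(3*s)*(o(-2) - 1*(-137)) = (3*38)*(-2*(1 - 2) - 1*(-137)) = 114*(-2*(-1) + 137) = 114*(2 + 137) = 114*139 = 15846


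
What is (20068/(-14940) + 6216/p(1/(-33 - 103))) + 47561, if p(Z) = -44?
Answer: 1948184308/41085 ≈ 47418.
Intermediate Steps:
(20068/(-14940) + 6216/p(1/(-33 - 103))) + 47561 = (20068/(-14940) + 6216/(-44)) + 47561 = (20068*(-1/14940) + 6216*(-1/44)) + 47561 = (-5017/3735 - 1554/11) + 47561 = -5859377/41085 + 47561 = 1948184308/41085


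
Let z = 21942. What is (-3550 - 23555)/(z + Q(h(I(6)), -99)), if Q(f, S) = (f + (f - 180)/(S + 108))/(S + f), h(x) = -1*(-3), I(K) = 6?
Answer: -3903120/3159673 ≈ -1.2353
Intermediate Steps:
h(x) = 3
Q(f, S) = (f + (-180 + f)/(108 + S))/(S + f)
(-3550 - 23555)/(z + Q(h(I(6)), -99)) = (-3550 - 23555)/(21942 + (-180 + 109*3 - 99*3)/((-99)² + 108*(-99) + 108*3 - 99*3)) = -27105/(21942 + (-180 + 327 - 297)/(9801 - 10692 + 324 - 297)) = -27105/(21942 - 150/(-864)) = -27105/(21942 - 1/864*(-150)) = -27105/(21942 + 25/144) = -27105/3159673/144 = -27105*144/3159673 = -3903120/3159673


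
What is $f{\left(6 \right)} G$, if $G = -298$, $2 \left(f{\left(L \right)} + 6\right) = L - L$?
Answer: $1788$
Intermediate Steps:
$f{\left(L \right)} = -6$ ($f{\left(L \right)} = -6 + \frac{L - L}{2} = -6 + \frac{1}{2} \cdot 0 = -6 + 0 = -6$)
$f{\left(6 \right)} G = \left(-6\right) \left(-298\right) = 1788$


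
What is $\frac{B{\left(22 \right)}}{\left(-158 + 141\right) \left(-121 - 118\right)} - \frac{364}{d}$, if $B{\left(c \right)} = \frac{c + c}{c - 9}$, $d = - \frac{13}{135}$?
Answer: $\frac{199655864}{52819} \approx 3780.0$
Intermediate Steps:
$d = - \frac{13}{135}$ ($d = \left(-13\right) \frac{1}{135} = - \frac{13}{135} \approx -0.096296$)
$B{\left(c \right)} = \frac{2 c}{-9 + c}$
$\frac{B{\left(22 \right)}}{\left(-158 + 141\right) \left(-121 - 118\right)} - \frac{364}{d} = \frac{2 \cdot 22 \frac{1}{-9 + 22}}{\left(-158 + 141\right) \left(-121 - 118\right)} - \frac{364}{- \frac{13}{135}} = \frac{2 \cdot 22 \cdot \frac{1}{13}}{\left(-17\right) \left(-239\right)} - -3780 = \frac{2 \cdot 22 \cdot \frac{1}{13}}{4063} + 3780 = \frac{44}{13} \cdot \frac{1}{4063} + 3780 = \frac{44}{52819} + 3780 = \frac{199655864}{52819}$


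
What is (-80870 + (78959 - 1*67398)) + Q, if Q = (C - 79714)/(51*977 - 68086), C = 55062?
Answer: -1265488379/18259 ≈ -69308.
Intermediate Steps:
Q = 24652/18259 (Q = (55062 - 79714)/(51*977 - 68086) = -24652/(49827 - 68086) = -24652/(-18259) = -24652*(-1/18259) = 24652/18259 ≈ 1.3501)
(-80870 + (78959 - 1*67398)) + Q = (-80870 + (78959 - 1*67398)) + 24652/18259 = (-80870 + (78959 - 67398)) + 24652/18259 = (-80870 + 11561) + 24652/18259 = -69309 + 24652/18259 = -1265488379/18259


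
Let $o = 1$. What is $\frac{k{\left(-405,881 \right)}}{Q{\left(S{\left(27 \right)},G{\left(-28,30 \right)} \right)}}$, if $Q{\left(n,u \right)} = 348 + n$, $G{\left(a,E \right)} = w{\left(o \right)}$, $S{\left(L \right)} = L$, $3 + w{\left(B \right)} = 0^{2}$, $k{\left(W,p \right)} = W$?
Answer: $- \frac{27}{25} \approx -1.08$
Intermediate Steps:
$w{\left(B \right)} = -3$ ($w{\left(B \right)} = -3 + 0^{2} = -3 + 0 = -3$)
$G{\left(a,E \right)} = -3$
$\frac{k{\left(-405,881 \right)}}{Q{\left(S{\left(27 \right)},G{\left(-28,30 \right)} \right)}} = - \frac{405}{348 + 27} = - \frac{405}{375} = \left(-405\right) \frac{1}{375} = - \frac{27}{25}$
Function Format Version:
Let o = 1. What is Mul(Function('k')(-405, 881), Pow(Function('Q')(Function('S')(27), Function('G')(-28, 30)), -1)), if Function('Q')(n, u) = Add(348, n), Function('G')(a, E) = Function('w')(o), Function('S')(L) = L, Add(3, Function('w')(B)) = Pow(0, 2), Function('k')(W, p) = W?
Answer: Rational(-27, 25) ≈ -1.0800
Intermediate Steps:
Function('w')(B) = -3 (Function('w')(B) = Add(-3, Pow(0, 2)) = Add(-3, 0) = -3)
Function('G')(a, E) = -3
Mul(Function('k')(-405, 881), Pow(Function('Q')(Function('S')(27), Function('G')(-28, 30)), -1)) = Mul(-405, Pow(Add(348, 27), -1)) = Mul(-405, Pow(375, -1)) = Mul(-405, Rational(1, 375)) = Rational(-27, 25)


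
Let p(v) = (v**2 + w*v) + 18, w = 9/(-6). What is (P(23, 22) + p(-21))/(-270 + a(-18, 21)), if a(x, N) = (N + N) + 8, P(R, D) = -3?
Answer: -195/88 ≈ -2.2159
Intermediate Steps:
w = -3/2 (w = 9*(-1/6) = -3/2 ≈ -1.5000)
p(v) = 18 + v**2 - 3*v/2 (p(v) = (v**2 - 3*v/2) + 18 = 18 + v**2 - 3*v/2)
a(x, N) = 8 + 2*N (a(x, N) = 2*N + 8 = 8 + 2*N)
(P(23, 22) + p(-21))/(-270 + a(-18, 21)) = (-3 + (18 + (-21)**2 - 3/2*(-21)))/(-270 + (8 + 2*21)) = (-3 + (18 + 441 + 63/2))/(-270 + (8 + 42)) = (-3 + 981/2)/(-270 + 50) = (975/2)/(-220) = (975/2)*(-1/220) = -195/88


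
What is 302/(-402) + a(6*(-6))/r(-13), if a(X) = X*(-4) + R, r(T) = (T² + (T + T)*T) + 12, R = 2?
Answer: -5447/11591 ≈ -0.46993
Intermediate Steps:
r(T) = 12 + 3*T² (r(T) = (T² + (2*T)*T) + 12 = (T² + 2*T²) + 12 = 3*T² + 12 = 12 + 3*T²)
a(X) = 2 - 4*X (a(X) = X*(-4) + 2 = -4*X + 2 = 2 - 4*X)
302/(-402) + a(6*(-6))/r(-13) = 302/(-402) + (2 - 24*(-6))/(12 + 3*(-13)²) = 302*(-1/402) + (2 - 4*(-36))/(12 + 3*169) = -151/201 + (2 + 144)/(12 + 507) = -151/201 + 146/519 = -5447/11591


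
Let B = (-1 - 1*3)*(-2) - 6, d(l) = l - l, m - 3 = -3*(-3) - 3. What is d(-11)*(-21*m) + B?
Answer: 2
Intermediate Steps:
m = 9 (m = 3 + (-3*(-3) - 3) = 3 + (9 - 3) = 3 + 6 = 9)
d(l) = 0
B = 2 (B = (-1 - 3)*(-2) - 6 = -4*(-2) - 6 = 8 - 6 = 2)
d(-11)*(-21*m) + B = 0*(-21*9) + 2 = 0*(-189) + 2 = 0 + 2 = 2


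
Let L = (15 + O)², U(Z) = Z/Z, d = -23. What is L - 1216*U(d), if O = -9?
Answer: -1180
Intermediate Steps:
U(Z) = 1
L = 36 (L = (15 - 9)² = 6² = 36)
L - 1216*U(d) = 36 - 1216*1 = 36 - 1216 = -1180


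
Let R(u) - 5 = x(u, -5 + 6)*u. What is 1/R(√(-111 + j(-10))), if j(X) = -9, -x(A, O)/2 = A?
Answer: 1/245 ≈ 0.0040816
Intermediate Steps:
x(A, O) = -2*A
R(u) = 5 - 2*u² (R(u) = 5 + (-2*u)*u = 5 - 2*u²)
1/R(√(-111 + j(-10))) = 1/(5 - 2*(√(-111 - 9))²) = 1/(5 - 2*(√(-120))²) = 1/(5 - 2*(2*I*√30)²) = 1/(5 - 2*(-120)) = 1/(5 + 240) = 1/245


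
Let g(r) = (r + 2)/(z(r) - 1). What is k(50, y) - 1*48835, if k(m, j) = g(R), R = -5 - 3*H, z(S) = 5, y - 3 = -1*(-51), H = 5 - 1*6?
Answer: -48835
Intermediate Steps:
H = -1 (H = 5 - 6 = -1)
y = 54 (y = 3 - 1*(-51) = 3 + 51 = 54)
R = -2 (R = -5 - 3*(-1) = -5 + 3 = -2)
g(r) = ½ + r/4 (g(r) = (r + 2)/(5 - 1) = (2 + r)/4 = (2 + r)*(¼) = ½ + r/4)
k(m, j) = 0 (k(m, j) = ½ + (¼)*(-2) = ½ - ½ = 0)
k(50, y) - 1*48835 = 0 - 1*48835 = 0 - 48835 = -48835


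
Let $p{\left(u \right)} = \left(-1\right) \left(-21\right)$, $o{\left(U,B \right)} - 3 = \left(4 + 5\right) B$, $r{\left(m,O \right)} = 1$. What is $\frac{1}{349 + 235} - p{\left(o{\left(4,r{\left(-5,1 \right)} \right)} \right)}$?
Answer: $- \frac{12263}{584} \approx -20.998$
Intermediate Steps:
$o{\left(U,B \right)} = 3 + 9 B$ ($o{\left(U,B \right)} = 3 + \left(4 + 5\right) B = 3 + 9 B$)
$p{\left(u \right)} = 21$
$\frac{1}{349 + 235} - p{\left(o{\left(4,r{\left(-5,1 \right)} \right)} \right)} = \frac{1}{349 + 235} - 21 = \frac{1}{584} - 21 = - \frac{12263}{584}$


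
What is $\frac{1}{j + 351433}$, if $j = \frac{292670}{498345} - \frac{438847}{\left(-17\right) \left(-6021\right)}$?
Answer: $\frac{3400606611}{1195072800431228} \approx 2.8455 \cdot 10^{-6}$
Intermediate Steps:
$j = - \frac{12582692335}{3400606611}$ ($j = 292670 \cdot \frac{1}{498345} - \frac{438847}{102357} = \frac{58534}{99669} - \frac{438847}{102357} = - \frac{12582692335}{3400606611} \approx -3.7001$)
$\frac{1}{j + 351433} = \frac{1}{- \frac{12582692335}{3400606611} + 351433} = \frac{1}{\frac{1195072800431228}{3400606611}} = \frac{3400606611}{1195072800431228}$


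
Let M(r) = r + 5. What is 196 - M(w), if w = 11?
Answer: 180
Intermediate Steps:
M(r) = 5 + r
196 - M(w) = 196 - (5 + 11) = 196 - 1*16 = 196 - 16 = 180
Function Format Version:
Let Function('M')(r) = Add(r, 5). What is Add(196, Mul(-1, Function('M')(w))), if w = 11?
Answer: 180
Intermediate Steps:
Function('M')(r) = Add(5, r)
Add(196, Mul(-1, Function('M')(w))) = Add(196, Mul(-1, Add(5, 11))) = Add(196, Mul(-1, 16)) = Add(196, -16) = 180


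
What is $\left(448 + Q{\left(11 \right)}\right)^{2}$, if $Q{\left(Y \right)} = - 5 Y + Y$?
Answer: $163216$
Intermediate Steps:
$Q{\left(Y \right)} = - 4 Y$
$\left(448 + Q{\left(11 \right)}\right)^{2} = \left(448 - 44\right)^{2} = 404^{2} = 163216$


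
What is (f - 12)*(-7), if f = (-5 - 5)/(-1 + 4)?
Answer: 322/3 ≈ 107.33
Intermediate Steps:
f = -10/3 ≈ -3.3333
(f - 12)*(-7) = (-10/3 - 12)*(-7) = -46/3*(-7) = 322/3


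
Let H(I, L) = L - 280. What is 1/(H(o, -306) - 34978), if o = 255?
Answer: -1/35564 ≈ -2.8118e-5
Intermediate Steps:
H(I, L) = -280 + L
1/(H(o, -306) - 34978) = 1/((-280 - 306) - 34978) = 1/(-586 - 34978) = 1/(-35564) = -1/35564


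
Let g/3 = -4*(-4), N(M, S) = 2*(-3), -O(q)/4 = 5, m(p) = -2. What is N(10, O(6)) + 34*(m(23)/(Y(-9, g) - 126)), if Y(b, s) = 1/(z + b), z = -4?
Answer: -8950/1639 ≈ -5.4606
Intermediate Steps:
O(q) = -20 (O(q) = -4*5 = -20)
N(M, S) = -6
g = 48 (g = 3*(-4*(-4)) = 3*16 = 48)
Y(b, s) = 1/(-4 + b)
N(10, O(6)) + 34*(m(23)/(Y(-9, g) - 126)) = -6 + 34*(-2/(1/(-4 - 9) - 126)) = -6 + 34*(-2/(1/(-13) - 126)) = -6 + 34*(-2/(-1/13 - 126)) = -6 + 34*(-2/(-1639/13)) = -6 + 34*(-2*(-13/1639)) = -6 + 34*(26/1639) = -6 + 884/1639 = -8950/1639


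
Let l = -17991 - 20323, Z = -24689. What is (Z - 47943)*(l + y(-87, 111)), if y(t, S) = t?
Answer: 2789141432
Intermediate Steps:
l = -38314
(Z - 47943)*(l + y(-87, 111)) = (-24689 - 47943)*(-38314 - 87) = -72632*(-38401) = 2789141432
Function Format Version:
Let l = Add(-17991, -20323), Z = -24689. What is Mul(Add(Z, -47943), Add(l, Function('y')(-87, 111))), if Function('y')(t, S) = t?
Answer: 2789141432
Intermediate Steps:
l = -38314
Mul(Add(Z, -47943), Add(l, Function('y')(-87, 111))) = Mul(Add(-24689, -47943), Add(-38314, -87)) = Mul(-72632, -38401) = 2789141432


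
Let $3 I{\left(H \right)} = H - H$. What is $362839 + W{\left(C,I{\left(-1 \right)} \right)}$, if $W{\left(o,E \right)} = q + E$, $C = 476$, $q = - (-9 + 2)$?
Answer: $362846$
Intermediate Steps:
$I{\left(H \right)} = 0$ ($I{\left(H \right)} = \frac{H - H}{3} = \frac{1}{3} \cdot 0 = 0$)
$q = 7$ ($q = \left(-1\right) \left(-7\right) = 7$)
$W{\left(o,E \right)} = 7 + E$
$362839 + W{\left(C,I{\left(-1 \right)} \right)} = 362839 + \left(7 + 0\right) = 362839 + 7 = 362846$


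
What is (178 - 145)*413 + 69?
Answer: 13698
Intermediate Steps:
(178 - 145)*413 + 69 = 33*413 + 69 = 13629 + 69 = 13698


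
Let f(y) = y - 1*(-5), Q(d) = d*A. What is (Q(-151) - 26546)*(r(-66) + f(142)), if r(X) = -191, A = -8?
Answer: 1114872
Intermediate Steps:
Q(d) = -8*d (Q(d) = d*(-8) = -8*d)
f(y) = 5 + y (f(y) = y + 5 = 5 + y)
(Q(-151) - 26546)*(r(-66) + f(142)) = (-8*(-151) - 26546)*(-191 + (5 + 142)) = (1208 - 26546)*(-191 + 147) = -25338*(-44) = 1114872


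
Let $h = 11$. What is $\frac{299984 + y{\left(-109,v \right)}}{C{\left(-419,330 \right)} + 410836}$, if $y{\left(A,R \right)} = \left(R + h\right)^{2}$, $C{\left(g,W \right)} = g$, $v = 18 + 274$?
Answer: $\frac{391793}{410417} \approx 0.95462$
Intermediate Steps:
$v = 292$
$y{\left(A,R \right)} = \left(11 + R\right)^{2}$ ($y{\left(A,R \right)} = \left(R + 11\right)^{2} = \left(11 + R\right)^{2}$)
$\frac{299984 + y{\left(-109,v \right)}}{C{\left(-419,330 \right)} + 410836} = \frac{299984 + \left(11 + 292\right)^{2}}{-419 + 410836} = \frac{299984 + 303^{2}}{410417} = \left(299984 + 91809\right) \frac{1}{410417} = 391793 \cdot \frac{1}{410417} = \frac{391793}{410417}$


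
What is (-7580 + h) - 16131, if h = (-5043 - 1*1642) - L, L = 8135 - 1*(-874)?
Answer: -39405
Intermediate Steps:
L = 9009 (L = 8135 + 874 = 9009)
h = -15694 (h = (-5043 - 1*1642) - 1*9009 = (-5043 - 1642) - 9009 = -6685 - 9009 = -15694)
(-7580 + h) - 16131 = (-7580 - 15694) - 16131 = -23274 - 16131 = -39405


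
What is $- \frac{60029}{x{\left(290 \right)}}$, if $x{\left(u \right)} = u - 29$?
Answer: $- \frac{60029}{261} \approx -230.0$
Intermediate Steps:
$x{\left(u \right)} = -29 + u$
$- \frac{60029}{x{\left(290 \right)}} = - \frac{60029}{-29 + 290} = - \frac{60029}{261}$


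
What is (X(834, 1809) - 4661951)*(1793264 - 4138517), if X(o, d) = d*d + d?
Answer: 3254416123233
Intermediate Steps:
X(o, d) = d + d² (X(o, d) = d² + d = d + d²)
(X(834, 1809) - 4661951)*(1793264 - 4138517) = (1809*(1 + 1809) - 4661951)*(1793264 - 4138517) = (1809*1810 - 4661951)*(-2345253) = (3274290 - 4661951)*(-2345253) = -1387661*(-2345253) = 3254416123233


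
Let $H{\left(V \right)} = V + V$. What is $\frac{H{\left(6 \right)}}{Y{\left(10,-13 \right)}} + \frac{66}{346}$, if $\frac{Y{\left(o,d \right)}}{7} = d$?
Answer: $\frac{927}{15743} \approx 0.058883$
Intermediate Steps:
$Y{\left(o,d \right)} = 7 d$
$H{\left(V \right)} = 2 V$
$\frac{H{\left(6 \right)}}{Y{\left(10,-13 \right)}} + \frac{66}{346} = \frac{2 \cdot 6}{7 \left(-13\right)} + \frac{66}{346} = \frac{12}{-91} + 66 \cdot \frac{1}{346} = 12 \left(- \frac{1}{91}\right) + \frac{33}{173} = - \frac{12}{91} + \frac{33}{173} = \frac{927}{15743}$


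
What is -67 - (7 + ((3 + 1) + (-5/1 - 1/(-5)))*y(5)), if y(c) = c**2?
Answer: -54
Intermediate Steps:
-67 - (7 + ((3 + 1) + (-5/1 - 1/(-5)))*y(5)) = -67 - (7 + ((3 + 1) + (-5/1 - 1/(-5)))*5**2) = -67 - (7 + (4 + (-5*1 - 1*(-1/5)))*25) = -67 - (7 + (4 + (-5 + 1/5))*25) = -67 - (7 + (4 - 24/5)*25) = -67 - (7 - 4/5*25) = -67 - (7 - 20) = -67 - 1*(-13) = -67 + 13 = -54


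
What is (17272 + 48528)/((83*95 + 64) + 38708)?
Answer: 65800/46657 ≈ 1.4103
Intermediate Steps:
(17272 + 48528)/((83*95 + 64) + 38708) = 65800/((7885 + 64) + 38708) = 65800/(7949 + 38708) = 65800/46657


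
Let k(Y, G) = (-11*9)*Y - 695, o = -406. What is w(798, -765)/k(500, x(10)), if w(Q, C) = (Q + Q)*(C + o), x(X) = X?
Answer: 1868916/50195 ≈ 37.233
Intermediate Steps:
k(Y, G) = -695 - 99*Y (k(Y, G) = -99*Y - 695 = -695 - 99*Y)
w(Q, C) = 2*Q*(-406 + C) (w(Q, C) = (Q + Q)*(C - 406) = (2*Q)*(-406 + C) = 2*Q*(-406 + C))
w(798, -765)/k(500, x(10)) = (2*798*(-406 - 765))/(-695 - 99*500) = (2*798*(-1171))/(-695 - 49500) = -1868916/(-50195) = -1868916*(-1/50195) = 1868916/50195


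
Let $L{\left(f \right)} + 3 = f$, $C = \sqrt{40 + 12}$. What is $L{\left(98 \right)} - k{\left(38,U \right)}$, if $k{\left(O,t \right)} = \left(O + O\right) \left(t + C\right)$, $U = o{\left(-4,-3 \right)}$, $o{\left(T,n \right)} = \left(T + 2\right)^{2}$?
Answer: $-209 - 152 \sqrt{13} \approx -757.04$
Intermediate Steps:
$C = 2 \sqrt{13}$ ($C = \sqrt{52} = 2 \sqrt{13} \approx 7.2111$)
$L{\left(f \right)} = -3 + f$
$o{\left(T,n \right)} = \left(2 + T\right)^{2}$
$U = 4$ ($U = \left(2 - 4\right)^{2} = \left(-2\right)^{2} = 4$)
$k{\left(O,t \right)} = 2 O \left(t + 2 \sqrt{13}\right)$ ($k{\left(O,t \right)} = \left(O + O\right) \left(t + 2 \sqrt{13}\right) = 2 O \left(t + 2 \sqrt{13}\right)$)
$L{\left(98 \right)} - k{\left(38,U \right)} = \left(-3 + 98\right) - 2 \cdot 38 \left(4 + 2 \sqrt{13}\right) = 95 - \left(304 + 152 \sqrt{13}\right) = -209 - 152 \sqrt{13}$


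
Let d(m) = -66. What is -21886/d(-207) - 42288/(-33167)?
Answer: 364341985/1094511 ≈ 332.88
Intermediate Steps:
-21886/d(-207) - 42288/(-33167) = -21886/(-66) - 42288/(-33167) = -21886*(-1/66) - 42288*(-1/33167) = 10943/33 + 42288/33167 = 364341985/1094511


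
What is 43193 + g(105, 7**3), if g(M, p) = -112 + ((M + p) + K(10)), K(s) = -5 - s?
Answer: 43514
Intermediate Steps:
g(M, p) = -127 + M + p (g(M, p) = -112 + ((M + p) + (-5 - 1*10)) = -112 + ((M + p) + (-5 - 10)) = -112 + ((M + p) - 15) = -112 + (-15 + M + p) = -127 + M + p)
43193 + g(105, 7**3) = 43193 + (-127 + 105 + 7**3) = 43193 + (-127 + 105 + 343) = 43193 + 321 = 43514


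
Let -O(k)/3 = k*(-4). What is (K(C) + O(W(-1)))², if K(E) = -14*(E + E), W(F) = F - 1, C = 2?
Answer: 6400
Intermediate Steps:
W(F) = -1 + F
O(k) = 12*k (O(k) = -3*k*(-4) = -(-12)*k = 12*k)
K(E) = -28*E
(K(C) + O(W(-1)))² = (-28*2 + 12*(-1 - 1))² = (-56 + 12*(-2))² = (-56 - 24)² = (-80)² = 6400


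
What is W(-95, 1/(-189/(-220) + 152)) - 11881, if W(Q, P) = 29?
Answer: -11852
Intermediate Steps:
W(-95, 1/(-189/(-220) + 152)) - 11881 = 29 - 11881 = -11852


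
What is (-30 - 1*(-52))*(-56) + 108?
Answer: -1124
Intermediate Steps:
(-30 - 1*(-52))*(-56) + 108 = (-30 + 52)*(-56) + 108 = 22*(-56) + 108 = -1232 + 108 = -1124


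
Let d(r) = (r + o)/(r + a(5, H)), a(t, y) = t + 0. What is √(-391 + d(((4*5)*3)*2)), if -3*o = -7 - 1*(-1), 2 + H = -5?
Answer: 3*I*√27085/25 ≈ 19.749*I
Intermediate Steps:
H = -7 (H = -2 - 5 = -7)
o = 2 (o = -(-7 - 1*(-1))/3 = -(-7 + 1)/3 = -⅓*(-6) = 2)
a(t, y) = t
d(r) = (2 + r)/(5 + r) (d(r) = (r + 2)/(r + 5) = (2 + r)/(5 + r))
√(-391 + d(((4*5)*3)*2)) = √(-391 + (2 + ((4*5)*3)*2)/(5 + ((4*5)*3)*2)) = √(-391 + (2 + (20*3)*2)/(5 + (20*3)*2)) = √(-391 + (2 + 60*2)/(5 + 60*2)) = √(-391 + (2 + 120)/(5 + 120)) = √(-391 + 122/125) = √(-48753/125) = 3*I*√27085/25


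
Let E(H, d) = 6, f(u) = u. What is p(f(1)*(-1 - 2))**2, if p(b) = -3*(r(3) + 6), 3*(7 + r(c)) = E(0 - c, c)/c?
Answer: 1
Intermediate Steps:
r(c) = -7 + 2/c (r(c) = -7 + (6/c)/3 = -7 + 2/c)
p(b) = 1 (p(b) = -3*((-7 + 2/3) + 6) = -3*(-19/3 + 6) = -3*(-1/3) = 1)
p(f(1)*(-1 - 2))**2 = 1**2 = 1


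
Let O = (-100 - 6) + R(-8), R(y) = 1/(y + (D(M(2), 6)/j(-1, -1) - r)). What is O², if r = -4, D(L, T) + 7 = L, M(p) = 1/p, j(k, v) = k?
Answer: 278784/25 ≈ 11151.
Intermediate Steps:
D(L, T) = -7 + L
R(y) = 1/(21/2 + y) (R(y) = 1/(y + ((-7 + 1/2)/(-1) - 1*(-4))) = 1/(y + ((-7 + ½)*(-1) + 4)) = 1/(y + (-13/2*(-1) + 4)) = 1/(y + (13/2 + 4)) = 1/(y + 21/2) = 1/(21/2 + y))
O = -528/5 (O = (-100 - 6) + 2/(21 + 2*(-8)) = -106 + 2/(21 - 16) = -106 + 2/5 = -106 + 2*(⅕) = -106 + ⅖ = -528/5 ≈ -105.60)
O² = (-528/5)² = 278784/25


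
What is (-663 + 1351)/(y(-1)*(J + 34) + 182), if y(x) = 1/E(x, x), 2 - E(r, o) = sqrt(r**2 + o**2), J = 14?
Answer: 39560/12937 - 4128*sqrt(2)/12937 ≈ 2.6066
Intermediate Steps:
E(r, o) = 2 - sqrt(o**2 + r**2) (E(r, o) = 2 - sqrt(r**2 + o**2) = 2 - sqrt(o**2 + r**2))
y(x) = 1/(2 - sqrt(2)*sqrt(x**2)) (y(x) = 1/(2 - sqrt(x**2 + x**2)) = 1/(2 - sqrt(2*x**2)) = 1/(2 - sqrt(2)*sqrt(x**2)))
(-663 + 1351)/(y(-1)*(J + 34) + 182) = (-663 + 1351)/((-1/(-2 + sqrt(2)*sqrt((-1)**2)))*(14 + 34) + 182) = 688/(-1/(-2 + sqrt(2)*sqrt(1))*48 + 182) = 688/(-1/(-2 + sqrt(2)*1)*48 + 182) = 688/(-1/(-2 + sqrt(2))*48 + 182) = 688/(-48/(-2 + sqrt(2)) + 182) = 688/(182 - 48/(-2 + sqrt(2)))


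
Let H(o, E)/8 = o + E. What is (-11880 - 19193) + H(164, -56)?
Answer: -30209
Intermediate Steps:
H(o, E) = 8*E + 8*o (H(o, E) = 8*(o + E) = 8*(E + o) = 8*E + 8*o)
(-11880 - 19193) + H(164, -56) = (-11880 - 19193) + (8*(-56) + 8*164) = -31073 + (-448 + 1312) = -31073 + 864 = -30209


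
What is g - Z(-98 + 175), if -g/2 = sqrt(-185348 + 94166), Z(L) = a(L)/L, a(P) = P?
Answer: -1 - 2*I*sqrt(91182) ≈ -1.0 - 603.93*I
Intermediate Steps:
Z(L) = 1 (Z(L) = L/L = 1)
g = -2*I*sqrt(91182) (g = -2*sqrt(-185348 + 94166) = -2*I*sqrt(91182) ≈ -603.93*I)
g - Z(-98 + 175) = -2*I*sqrt(91182) - 1*1 = -2*I*sqrt(91182) - 1 = -1 - 2*I*sqrt(91182)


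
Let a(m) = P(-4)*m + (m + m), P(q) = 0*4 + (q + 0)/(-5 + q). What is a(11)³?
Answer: 14172488/729 ≈ 19441.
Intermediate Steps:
P(q) = q/(-5 + q) (P(q) = 0 + q/(-5 + q) = q/(-5 + q))
a(m) = 22*m/9 (a(m) = (-4/(-5 - 4))*m + (m + m) = (-4/(-9))*m + 2*m = (-4*(-⅑))*m + 2*m = 4*m/9 + 2*m = 22*m/9)
a(11)³ = ((22/9)*11)³ = (242/9)³ = 14172488/729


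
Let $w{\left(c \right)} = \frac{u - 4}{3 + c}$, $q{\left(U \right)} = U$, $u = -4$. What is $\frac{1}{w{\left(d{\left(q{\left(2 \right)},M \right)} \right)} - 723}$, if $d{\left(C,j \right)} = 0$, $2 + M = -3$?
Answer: $- \frac{3}{2177} \approx -0.001378$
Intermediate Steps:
$M = -5$ ($M = -2 - 3 = -5$)
$w{\left(c \right)} = - \frac{8}{3 + c}$ ($w{\left(c \right)} = \frac{-4 - 4}{3 + c} = - \frac{8}{3 + c}$)
$\frac{1}{w{\left(d{\left(q{\left(2 \right)},M \right)} \right)} - 723} = \frac{1}{- \frac{8}{3 + 0} - 723} = \frac{1}{- \frac{8}{3} - 723} = \frac{1}{- \frac{2177}{3}} = - \frac{3}{2177}$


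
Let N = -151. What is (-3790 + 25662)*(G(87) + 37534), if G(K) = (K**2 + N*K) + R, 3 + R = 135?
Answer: 702047456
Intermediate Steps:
R = 132 (R = -3 + 135 = 132)
G(K) = 132 + K**2 - 151*K (G(K) = (K**2 - 151*K) + 132 = 132 + K**2 - 151*K)
(-3790 + 25662)*(G(87) + 37534) = (-3790 + 25662)*((132 + 87**2 - 151*87) + 37534) = 21872*((132 + 7569 - 13137) + 37534) = 21872*(-5436 + 37534) = 21872*32098 = 702047456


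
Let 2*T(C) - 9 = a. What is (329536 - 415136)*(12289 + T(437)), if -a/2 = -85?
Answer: -1059599600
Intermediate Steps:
a = 170 (a = -2*(-85) = 170)
T(C) = 179/2 (T(C) = 9/2 + (1/2)*170 = 9/2 + 85 = 179/2)
(329536 - 415136)*(12289 + T(437)) = (329536 - 415136)*(12289 + 179/2) = -85600*24757/2 = -1059599600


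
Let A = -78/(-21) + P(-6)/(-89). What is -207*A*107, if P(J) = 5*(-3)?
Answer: -53578431/623 ≈ -86001.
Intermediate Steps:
P(J) = -15
A = 2419/623 (A = -78/(-21) - 15/(-89) = -78*(-1/21) - 15*(-1/89) = 26/7 + 15/89 = 2419/623 ≈ 3.8828)
-207*A*107 = -207*2419/623*107 = -500733/623*107 = -53578431/623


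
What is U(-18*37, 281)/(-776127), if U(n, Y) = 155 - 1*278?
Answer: 41/258709 ≈ 0.00015848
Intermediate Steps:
U(n, Y) = -123 (U(n, Y) = 155 - 278 = -123)
U(-18*37, 281)/(-776127) = -123/(-776127) = -123*(-1/776127) = 41/258709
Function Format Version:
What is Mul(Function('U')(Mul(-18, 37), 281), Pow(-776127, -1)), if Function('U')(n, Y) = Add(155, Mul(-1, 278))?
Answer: Rational(41, 258709) ≈ 0.00015848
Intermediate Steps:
Function('U')(n, Y) = -123 (Function('U')(n, Y) = Add(155, -278) = -123)
Mul(Function('U')(Mul(-18, 37), 281), Pow(-776127, -1)) = Mul(-123, Pow(-776127, -1)) = Mul(-123, Rational(-1, 776127)) = Rational(41, 258709)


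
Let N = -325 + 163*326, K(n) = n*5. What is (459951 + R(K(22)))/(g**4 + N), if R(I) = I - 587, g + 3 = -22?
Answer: 229737/221719 ≈ 1.0362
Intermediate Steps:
K(n) = 5*n
g = -25 (g = -3 - 22 = -25)
R(I) = -587 + I
N = 52813 (N = -325 + 53138 = 52813)
(459951 + R(K(22)))/(g**4 + N) = (459951 + (-587 + 5*22))/((-25)**4 + 52813) = (459951 + (-587 + 110))/(390625 + 52813) = (459951 - 477)/443438 = 459474*(1/443438) = 229737/221719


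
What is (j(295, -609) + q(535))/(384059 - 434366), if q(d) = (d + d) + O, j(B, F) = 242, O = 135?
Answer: -1447/50307 ≈ -0.028763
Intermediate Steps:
q(d) = 135 + 2*d (q(d) = (d + d) + 135 = 2*d + 135 = 135 + 2*d)
(j(295, -609) + q(535))/(384059 - 434366) = (242 + (135 + 2*535))/(384059 - 434366) = (242 + (135 + 1070))/(-50307) = (242 + 1205)*(-1/50307) = 1447*(-1/50307) = -1447/50307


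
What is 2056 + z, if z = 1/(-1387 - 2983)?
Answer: 8984719/4370 ≈ 2056.0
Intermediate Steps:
z = -1/4370 (z = 1/(-4370) = -1/4370 ≈ -0.00022883)
2056 + z = 2056 - 1/4370 = 8984719/4370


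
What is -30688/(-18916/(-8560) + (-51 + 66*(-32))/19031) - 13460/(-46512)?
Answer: -14532502506144425/992668162212 ≈ -14640.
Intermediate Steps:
-30688/(-18916/(-8560) + (-51 + 66*(-32))/19031) - 13460/(-46512) = -30688/(-18916*(-1/8560) + (-51 - 2112)*(1/19031)) - 13460*(-1/46512) = -30688/(4729/2140 - 2163*1/19031) + 3365/11628 = -30688/(4729/2140 - 2163/19031) + 3365/11628 = -30688/85368779/40726340 + 3365/11628 = -30688*40726340/85368779 + 3365/11628 = -1249809921920/85368779 + 3365/11628 = -14532502506144425/992668162212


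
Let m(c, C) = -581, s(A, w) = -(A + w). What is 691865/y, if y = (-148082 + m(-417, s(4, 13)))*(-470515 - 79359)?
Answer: 691865/81745918462 ≈ 8.4636e-6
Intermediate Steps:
s(A, w) = -A - w
y = 81745918462 (y = (-148082 - 581)*(-470515 - 79359) = -148663*(-549874) = 81745918462)
691865/y = 691865/81745918462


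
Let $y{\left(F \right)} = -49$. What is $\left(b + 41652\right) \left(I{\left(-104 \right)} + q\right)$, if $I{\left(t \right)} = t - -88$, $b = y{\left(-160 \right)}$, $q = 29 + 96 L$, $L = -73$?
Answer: $-291012985$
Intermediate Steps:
$q = -6979$ ($q = 29 + 96 \left(-73\right) = 29 - 7008 = -6979$)
$b = -49$
$I{\left(t \right)} = 88 + t$ ($I{\left(t \right)} = t + 88 = 88 + t$)
$\left(b + 41652\right) \left(I{\left(-104 \right)} + q\right) = \left(-49 + 41652\right) \left(\left(88 - 104\right) - 6979\right) = 41603 \left(-16 - 6979\right) = 41603 \left(-6995\right) = -291012985$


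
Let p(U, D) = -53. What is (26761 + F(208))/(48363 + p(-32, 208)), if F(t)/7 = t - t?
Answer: 26761/48310 ≈ 0.55394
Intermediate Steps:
F(t) = 0 (F(t) = 7*(t - t) = 7*0 = 0)
(26761 + F(208))/(48363 + p(-32, 208)) = (26761 + 0)/(48363 - 53) = 26761/48310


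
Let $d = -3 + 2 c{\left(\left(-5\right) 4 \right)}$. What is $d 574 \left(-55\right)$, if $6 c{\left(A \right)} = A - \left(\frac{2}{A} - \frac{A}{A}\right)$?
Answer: $293601$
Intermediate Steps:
$c{\left(A \right)} = \frac{1}{6} - \frac{1}{3 A} + \frac{A}{6}$ ($c{\left(A \right)} = \frac{A - \left(\frac{2}{A} - \frac{A}{A}\right)}{6} = \frac{A + \left(1 - \frac{2}{A}\right)}{6} = \frac{1 + A - \frac{2}{A}}{6} = \frac{1}{6} - \frac{1}{3 A} + \frac{A}{6}$)
$d = - \frac{93}{10}$ ($d = -3 + 2 \frac{-2 + \left(-5\right) 4 \left(1 - 20\right)}{6 \left(\left(-5\right) 4\right)} = -3 + 2 \frac{-2 - 20 \left(1 - 20\right)}{6 \left(-20\right)} = -3 + 2 \cdot \frac{1}{6} \left(- \frac{1}{20}\right) \left(-2 - -380\right) = -3 + 2 \cdot \frac{1}{6} \left(- \frac{1}{20}\right) \left(-2 + 380\right) = -3 + 2 \cdot \frac{1}{6} \left(- \frac{1}{20}\right) 378 = -3 + 2 \left(- \frac{63}{20}\right) = -3 - \frac{63}{10} = - \frac{93}{10} \approx -9.3$)
$d 574 \left(-55\right) = - \frac{93 \cdot 574 \left(-55\right)}{10} = \left(- \frac{93}{10}\right) \left(-31570\right) = 293601$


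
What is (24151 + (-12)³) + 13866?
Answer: 36289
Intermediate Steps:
(24151 + (-12)³) + 13866 = (24151 - 1728) + 13866 = 22423 + 13866 = 36289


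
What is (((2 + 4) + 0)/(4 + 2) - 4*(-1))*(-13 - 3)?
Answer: -80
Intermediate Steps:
(((2 + 4) + 0)/(4 + 2) - 4*(-1))*(-13 - 3) = ((6 + 0)/6 + 4)*(-16) = (6*(⅙) + 4)*(-16) = (1 + 4)*(-16) = 5*(-16) = -80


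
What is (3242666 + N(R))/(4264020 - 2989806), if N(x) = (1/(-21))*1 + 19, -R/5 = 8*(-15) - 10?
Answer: 34048192/13379247 ≈ 2.5448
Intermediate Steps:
R = 650 (R = -5*(8*(-15) - 10) = -5*(-120 - 10) = -5*(-130) = 650)
N(x) = 398/21 (N(x) = (1*(-1/21))*1 + 19 = -1/21*1 + 19 = -1/21 + 19 = 398/21)
(3242666 + N(R))/(4264020 - 2989806) = (3242666 + 398/21)/(4264020 - 2989806) = (68096384/21)/1274214 = (68096384/21)*(1/1274214) = 34048192/13379247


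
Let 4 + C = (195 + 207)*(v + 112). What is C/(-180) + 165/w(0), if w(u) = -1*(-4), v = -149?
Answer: 22303/180 ≈ 123.91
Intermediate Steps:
w(u) = 4
C = -14878 (C = -4 + (195 + 207)*(-149 + 112) = -4 + 402*(-37) = -4 - 14874 = -14878)
C/(-180) + 165/w(0) = -14878/(-180) + 165/4 = -14878*(-1/180) + 165*(¼) = 7439/90 + 165/4 = 22303/180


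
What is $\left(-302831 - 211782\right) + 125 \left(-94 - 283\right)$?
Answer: $-561738$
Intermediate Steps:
$\left(-302831 - 211782\right) + 125 \left(-94 - 283\right) = -514613 + 125 \left(-377\right) = -514613 - 47125 = -561738$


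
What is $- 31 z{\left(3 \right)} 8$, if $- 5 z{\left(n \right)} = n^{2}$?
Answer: $\frac{2232}{5} \approx 446.4$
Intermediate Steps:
$z{\left(n \right)} = - \frac{n^{2}}{5}$
$- 31 z{\left(3 \right)} 8 = - 31 \left(- \frac{3^{2}}{5}\right) 8 = - 31 \left(\left(- \frac{1}{5}\right) 9\right) 8 = \left(-31\right) \left(- \frac{9}{5}\right) 8 = \frac{279}{5} \cdot 8 = \frac{2232}{5}$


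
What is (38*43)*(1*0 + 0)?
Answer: 0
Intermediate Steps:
(38*43)*(1*0 + 0) = 1634*(0 + 0) = 1634*0 = 0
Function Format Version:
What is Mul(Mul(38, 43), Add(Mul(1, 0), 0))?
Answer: 0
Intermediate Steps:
Mul(Mul(38, 43), Add(Mul(1, 0), 0)) = Mul(1634, Add(0, 0)) = Mul(1634, 0) = 0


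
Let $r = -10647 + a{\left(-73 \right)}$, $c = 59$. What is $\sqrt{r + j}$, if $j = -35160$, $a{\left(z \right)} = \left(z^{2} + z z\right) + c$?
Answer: $11 i \sqrt{290} \approx 187.32 i$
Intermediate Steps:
$a{\left(z \right)} = 59 + 2 z^{2}$ ($a{\left(z \right)} = \left(z^{2} + z z\right) + 59 = \left(z^{2} + z^{2}\right) + 59 = 2 z^{2} + 59 = 59 + 2 z^{2}$)
$r = 70$ ($r = -10647 + \left(59 + 2 \left(-73\right)^{2}\right) = -10647 + \left(59 + 2 \cdot 5329\right) = -10647 + \left(59 + 10658\right) = -10647 + 10717 = 70$)
$\sqrt{r + j} = \sqrt{70 - 35160} = \sqrt{-35090} = 11 i \sqrt{290}$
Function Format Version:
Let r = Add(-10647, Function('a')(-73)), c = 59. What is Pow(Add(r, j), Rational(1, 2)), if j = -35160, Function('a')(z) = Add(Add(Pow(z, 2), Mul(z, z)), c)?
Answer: Mul(11, I, Pow(290, Rational(1, 2))) ≈ Mul(187.32, I)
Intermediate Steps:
Function('a')(z) = Add(59, Mul(2, Pow(z, 2))) (Function('a')(z) = Add(Add(Pow(z, 2), Mul(z, z)), 59) = Add(Add(Pow(z, 2), Pow(z, 2)), 59) = Add(Mul(2, Pow(z, 2)), 59) = Add(59, Mul(2, Pow(z, 2))))
r = 70 (r = Add(-10647, Add(59, Mul(2, Pow(-73, 2)))) = Add(-10647, Add(59, Mul(2, 5329))) = Add(-10647, Add(59, 10658)) = Add(-10647, 10717) = 70)
Pow(Add(r, j), Rational(1, 2)) = Pow(Add(70, -35160), Rational(1, 2)) = Pow(-35090, Rational(1, 2)) = Mul(11, I, Pow(290, Rational(1, 2)))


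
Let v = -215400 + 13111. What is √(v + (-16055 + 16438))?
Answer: 3*I*√22434 ≈ 449.34*I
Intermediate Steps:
v = -202289
√(v + (-16055 + 16438)) = √(-202289 + (-16055 + 16438)) = √(-202289 + 383) = √(-201906) = 3*I*√22434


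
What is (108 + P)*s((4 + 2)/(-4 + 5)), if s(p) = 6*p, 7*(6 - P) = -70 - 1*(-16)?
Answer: 30672/7 ≈ 4381.7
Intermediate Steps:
P = 96/7 (P = 6 - (-70 - 1*(-16))/7 = 6 - (-70 + 16)/7 = 6 - 1/7*(-54) = 6 + 54/7 = 96/7 ≈ 13.714)
(108 + P)*s((4 + 2)/(-4 + 5)) = (108 + 96/7)*(6*((4 + 2)/(-4 + 5))) = 852*(6*(6/1))/7 = 852*(6*(6*1))/7 = 852*(6*6)/7 = (852/7)*36 = 30672/7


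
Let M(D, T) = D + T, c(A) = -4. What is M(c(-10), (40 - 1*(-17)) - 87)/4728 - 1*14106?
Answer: -33346601/2364 ≈ -14106.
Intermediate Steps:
M(c(-10), (40 - 1*(-17)) - 87)/4728 - 1*14106 = (-4 + ((40 - 1*(-17)) - 87))/4728 - 1*14106 = (-4 + ((40 + 17) - 87))*(1/4728) - 14106 = (-4 + (57 - 87))*(1/4728) - 14106 = (-4 - 30)*(1/4728) - 14106 = -34*1/4728 - 14106 = -17/2364 - 14106 = -33346601/2364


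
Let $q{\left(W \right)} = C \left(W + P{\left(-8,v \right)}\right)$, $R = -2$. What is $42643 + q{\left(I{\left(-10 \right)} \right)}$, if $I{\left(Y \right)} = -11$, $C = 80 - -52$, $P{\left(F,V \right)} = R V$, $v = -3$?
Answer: $41983$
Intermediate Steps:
$P{\left(F,V \right)} = - 2 V$
$C = 132$ ($C = 80 + 52 = 132$)
$q{\left(W \right)} = 792 + 132 W$ ($q{\left(W \right)} = 132 \left(W - -6\right) = 132 \left(W + 6\right) = 132 \left(6 + W\right) = 792 + 132 W$)
$42643 + q{\left(I{\left(-10 \right)} \right)} = 42643 + \left(792 + 132 \left(-11\right)\right) = 42643 + \left(792 - 1452\right) = 42643 - 660 = 41983$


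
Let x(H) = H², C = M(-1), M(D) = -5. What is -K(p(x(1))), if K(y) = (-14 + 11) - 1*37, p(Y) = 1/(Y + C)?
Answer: 40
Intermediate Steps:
C = -5
p(Y) = 1/(-5 + Y) (p(Y) = 1/(Y - 5) = 1/(-5 + Y))
K(y) = -40 (K(y) = -3 - 37 = -40)
-K(p(x(1))) = -1*(-40) = 40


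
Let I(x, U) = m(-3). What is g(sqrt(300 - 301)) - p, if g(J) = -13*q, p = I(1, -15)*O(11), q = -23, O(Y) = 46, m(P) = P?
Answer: 437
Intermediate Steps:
I(x, U) = -3
p = -138 (p = -3*46 = -138)
g(J) = 299 (g(J) = -13*(-23) = 299)
g(sqrt(300 - 301)) - p = 299 - 1*(-138) = 299 + 138 = 437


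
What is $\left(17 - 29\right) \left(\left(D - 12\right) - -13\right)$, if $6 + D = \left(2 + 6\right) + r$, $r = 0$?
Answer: $-36$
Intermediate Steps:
$D = 2$ ($D = -6 + \left(\left(2 + 6\right) + 0\right) = -6 + \left(8 + 0\right) = -6 + 8 = 2$)
$\left(17 - 29\right) \left(\left(D - 12\right) - -13\right) = \left(17 - 29\right) \left(\left(2 - 12\right) - -13\right) = - 12 \left(-10 + 13\right) = \left(-12\right) 3 = -36$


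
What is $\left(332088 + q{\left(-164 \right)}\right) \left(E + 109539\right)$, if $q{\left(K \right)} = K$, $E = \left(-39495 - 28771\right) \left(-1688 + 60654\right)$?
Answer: $-1336081534424308$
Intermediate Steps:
$E = -4025372956$ ($E = \left(-68266\right) 58966 = -4025372956$)
$\left(332088 + q{\left(-164 \right)}\right) \left(E + 109539\right) = \left(332088 - 164\right) \left(-4025372956 + 109539\right) = 331924 \left(-4025263417\right) = -1336081534424308$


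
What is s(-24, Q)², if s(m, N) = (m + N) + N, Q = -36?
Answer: 9216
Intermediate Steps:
s(m, N) = m + 2*N (s(m, N) = (N + m) + N = m + 2*N)
s(-24, Q)² = (-24 + 2*(-36))² = (-24 - 72)² = (-96)² = 9216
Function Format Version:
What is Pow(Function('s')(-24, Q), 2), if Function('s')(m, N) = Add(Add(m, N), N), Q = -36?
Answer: 9216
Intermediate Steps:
Function('s')(m, N) = Add(m, Mul(2, N)) (Function('s')(m, N) = Add(Add(N, m), N) = Add(m, Mul(2, N)))
Pow(Function('s')(-24, Q), 2) = Pow(Add(-24, Mul(2, -36)), 2) = Pow(Add(-24, -72), 2) = Pow(-96, 2) = 9216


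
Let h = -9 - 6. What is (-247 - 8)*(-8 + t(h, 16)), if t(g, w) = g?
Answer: 5865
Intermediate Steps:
h = -15
(-247 - 8)*(-8 + t(h, 16)) = (-247 - 8)*(-8 - 15) = -255*(-23) = 5865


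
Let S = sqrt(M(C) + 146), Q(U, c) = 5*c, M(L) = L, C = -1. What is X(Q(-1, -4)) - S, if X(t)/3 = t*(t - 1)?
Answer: 1260 - sqrt(145) ≈ 1248.0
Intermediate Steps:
X(t) = 3*t*(-1 + t) (X(t) = 3*(t*(t - 1)) = 3*(t*(-1 + t)) = 3*t*(-1 + t))
S = sqrt(145) (S = sqrt(-1 + 146) = sqrt(145) ≈ 12.042)
X(Q(-1, -4)) - S = 3*(5*(-4))*(-1 + 5*(-4)) - sqrt(145) = 3*(-20)*(-1 - 20) - sqrt(145) = 3*(-20)*(-21) - sqrt(145) = 1260 - sqrt(145)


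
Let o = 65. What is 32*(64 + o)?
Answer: 4128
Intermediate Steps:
32*(64 + o) = 32*(64 + 65) = 32*129 = 4128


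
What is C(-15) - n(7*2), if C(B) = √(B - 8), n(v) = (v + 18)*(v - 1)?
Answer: -416 + I*√23 ≈ -416.0 + 4.7958*I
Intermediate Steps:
n(v) = (-1 + v)*(18 + v) (n(v) = (18 + v)*(-1 + v) = (-1 + v)*(18 + v))
C(B) = √(-8 + B)
C(-15) - n(7*2) = √(-8 - 15) - (-18 + (7*2)² + 17*(7*2)) = √(-23) - (-18 + 14² + 17*14) = I*√23 - (-18 + 196 + 238) = I*√23 - 1*416 = I*√23 - 416 = -416 + I*√23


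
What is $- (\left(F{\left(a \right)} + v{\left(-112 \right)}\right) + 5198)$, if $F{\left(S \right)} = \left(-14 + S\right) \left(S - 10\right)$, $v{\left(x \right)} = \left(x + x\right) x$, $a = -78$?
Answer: $-38382$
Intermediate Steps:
$v{\left(x \right)} = 2 x^{2}$ ($v{\left(x \right)} = 2 x x = 2 x^{2}$)
$F{\left(S \right)} = \left(-14 + S\right) \left(-10 + S\right)$
$- (\left(F{\left(a \right)} + v{\left(-112 \right)}\right) + 5198) = - (\left(\left(140 + \left(-78\right)^{2} - -1872\right) + 2 \left(-112\right)^{2}\right) + 5198) = - (\left(\left(140 + 6084 + 1872\right) + 2 \cdot 12544\right) + 5198) = - (\left(8096 + 25088\right) + 5198) = - (33184 + 5198) = \left(-1\right) 38382 = -38382$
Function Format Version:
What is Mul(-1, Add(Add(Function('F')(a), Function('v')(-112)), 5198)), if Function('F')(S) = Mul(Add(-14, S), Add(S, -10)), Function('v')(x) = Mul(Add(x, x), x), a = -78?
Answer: -38382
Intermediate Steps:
Function('v')(x) = Mul(2, Pow(x, 2)) (Function('v')(x) = Mul(Mul(2, x), x) = Mul(2, Pow(x, 2)))
Function('F')(S) = Mul(Add(-14, S), Add(-10, S))
Mul(-1, Add(Add(Function('F')(a), Function('v')(-112)), 5198)) = Mul(-1, Add(Add(Add(140, Pow(-78, 2), Mul(-24, -78)), Mul(2, Pow(-112, 2))), 5198)) = Mul(-1, Add(Add(Add(140, 6084, 1872), Mul(2, 12544)), 5198)) = Mul(-1, Add(Add(8096, 25088), 5198)) = Mul(-1, Add(33184, 5198)) = Mul(-1, 38382) = -38382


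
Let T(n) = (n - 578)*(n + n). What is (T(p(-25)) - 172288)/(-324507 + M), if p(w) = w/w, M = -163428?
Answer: 57814/162645 ≈ 0.35546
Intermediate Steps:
p(w) = 1
T(n) = 2*n*(-578 + n) (T(n) = (-578 + n)*(2*n) = 2*n*(-578 + n))
(T(p(-25)) - 172288)/(-324507 + M) = (2*1*(-578 + 1) - 172288)/(-324507 - 163428) = (2*1*(-577) - 172288)/(-487935) = (-1154 - 172288)*(-1/487935) = -173442*(-1/487935) = 57814/162645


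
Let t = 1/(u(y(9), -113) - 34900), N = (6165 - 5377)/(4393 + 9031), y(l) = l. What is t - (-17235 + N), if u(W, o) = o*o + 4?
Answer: 1279835921445/74258212 ≈ 17235.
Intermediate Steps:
N = 197/3356 (N = 788/13424 = 788*(1/13424) = 197/3356 ≈ 0.058701)
u(W, o) = 4 + o**2 (u(W, o) = o**2 + 4 = 4 + o**2)
t = -1/22127 (t = 1/((4 + (-113)**2) - 34900) = 1/((4 + 12769) - 34900) = 1/(12773 - 34900) = 1/(-22127) = -1/22127 ≈ -4.5194e-5)
t - (-17235 + N) = -1/22127 - (-17235 + 197/3356) = -1/22127 - 1*(-57840463/3356) = -1/22127 + 57840463/3356 = 1279835921445/74258212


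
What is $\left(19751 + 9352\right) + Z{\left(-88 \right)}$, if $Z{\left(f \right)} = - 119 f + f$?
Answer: $39487$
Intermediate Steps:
$Z{\left(f \right)} = - 118 f$
$\left(19751 + 9352\right) + Z{\left(-88 \right)} = \left(19751 + 9352\right) - -10384 = 29103 + 10384 = 39487$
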